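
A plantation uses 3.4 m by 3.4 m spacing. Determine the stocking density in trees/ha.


N = 10000 / 3.4^2 = 10000 / 11.56 = 865.052 ≈ 865 trees/ha

865 trees/ha


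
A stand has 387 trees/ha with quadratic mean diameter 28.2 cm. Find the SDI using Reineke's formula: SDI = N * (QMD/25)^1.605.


QMD/25 = 28.2/25 = 1.128
(1.128)^1.605 = exp(1.605 * ln(1.128)) = exp(1.605 * 0.120446) = exp(0.193316) = 1.21327
SDI = 387 * 1.21327 = 469.535 ≈ 470

470


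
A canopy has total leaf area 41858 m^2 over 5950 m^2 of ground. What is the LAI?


LAI = 41858 / 5950 = 7.03496 ≈ 7.03

7.03


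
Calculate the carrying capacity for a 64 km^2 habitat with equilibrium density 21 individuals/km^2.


K = 21 * 64 = 1344 individuals

1344 individuals


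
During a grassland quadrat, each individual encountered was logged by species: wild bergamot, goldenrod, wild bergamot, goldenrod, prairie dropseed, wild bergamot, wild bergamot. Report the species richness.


Total individuals logged = 7
Distinct species (count of individuals): wild bergamot (4), goldenrod (2), prairie dropseed (1)
Species richness = number of distinct species = 3

3


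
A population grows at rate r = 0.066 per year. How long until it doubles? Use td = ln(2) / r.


td = ln(2) / 0.066 = 0.693147 / 0.066 = 10.5022 ≈ 10.5 years

10.5 years


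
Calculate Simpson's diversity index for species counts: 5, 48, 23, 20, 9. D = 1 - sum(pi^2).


Total N = 5 + 48 + 23 + 20 + 9 = 105
Per-species terms:
  p = 5/105 = 0.047619; p^2 = 0.047619^2 = 0.002268
  p = 48/105 = 0.457143; p^2 = 0.457143^2 = 0.208980
  p = 23/105 = 0.219048; p^2 = 0.219048^2 = 0.047982
  p = 20/105 = 0.190476; p^2 = 0.190476^2 = 0.036281
  p = 9/105 = 0.085714; p^2 = 0.085714^2 = 0.007347
sum(p^2) = 0.002268 + 0.208980 + 0.047982 + 0.036281 + 0.007347 = 0.302858
D = 1 - 0.302858 = 0.697142 ≈ 0.6971

0.6971


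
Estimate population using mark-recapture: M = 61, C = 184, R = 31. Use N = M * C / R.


N = M * C / R = 61 * 184 / 31 = 11224 / 31 = 362.06 ≈ 362

362 individuals


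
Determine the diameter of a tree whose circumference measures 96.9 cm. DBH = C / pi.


DBH = C / pi = 96.9 / 3.141593 = 30.8442 ≈ 30.84 cm

30.84 cm


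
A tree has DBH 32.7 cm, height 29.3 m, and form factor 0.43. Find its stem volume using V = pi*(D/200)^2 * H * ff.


(D/200)^2 = (32.7/200)^2 = 0.1635^2 = 0.02673225
BA = 3.141593 * 0.02673225 = 0.0839818 m^2
V = 0.0839818 * 29.3 * 0.43 = 1.05809 ≈ 1.058 m^3

1.058 m^3


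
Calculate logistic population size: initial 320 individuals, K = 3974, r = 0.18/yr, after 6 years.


(K - N0)/N0 = (3974 - 320)/320 = 3654/320 = 11.4188
r*t = 0.18 * 6 = 1.08; exp(-1.08) = 0.339596
11.4188 * 0.339596 = 3.87778
1 + 3.87778 = 4.87778
N = 3974 / 4.87778 = 814.715 ≈ 815

815


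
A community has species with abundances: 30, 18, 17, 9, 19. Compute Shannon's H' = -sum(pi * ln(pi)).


Total N = 30 + 18 + 17 + 9 + 19 = 93
Per-species terms:
  p = 30/93 = 0.322581; ln(p) = -1.131401; p*ln(p) = 0.322581 * (-1.131401) = -0.364968
  p = 18/93 = 0.193548; ln(p) = -1.642230; p*ln(p) = 0.193548 * (-1.642230) = -0.317850
  p = 17/93 = 0.182796; ln(p) = -1.699385; p*ln(p) = 0.182796 * (-1.699385) = -0.310641
  p = 9/93 = 0.096774; ln(p) = -2.335377; p*ln(p) = 0.096774 * (-2.335377) = -0.226004
  p = 19/93 = 0.204301; ln(p) = -1.588161; p*ln(p) = 0.204301 * (-1.588161) = -0.324463
sum(p*ln(p)) = (-0.364968) + (-0.317850) + (-0.310641) + (-0.226004) + (-0.324463) = -1.543926
H' = -(-1.543926) = 1.543926 ≈ 1.5439

1.5439


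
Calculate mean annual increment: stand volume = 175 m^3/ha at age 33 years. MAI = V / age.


MAI = 175 / 33 = 5.3030 ≈ 5.30 m^3/ha/yr

5.30 m^3/ha/yr


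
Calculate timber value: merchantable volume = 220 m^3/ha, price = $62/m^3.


Value = 220 * 62 = $13640/ha

$13640/ha


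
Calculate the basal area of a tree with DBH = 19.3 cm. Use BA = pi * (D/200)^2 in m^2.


D/200 = 19.3/200 = 0.0965 m
(D/200)^2 = 0.0965^2 = 0.00931225
BA = 3.141593 * 0.00931225 = 0.0292553 ≈ 0.0293 m^2

0.0293 m^2


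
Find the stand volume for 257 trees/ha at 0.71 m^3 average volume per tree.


V_stand = 257 * 0.71 = 182.47 ≈ 182.5 m^3/ha

182.5 m^3/ha


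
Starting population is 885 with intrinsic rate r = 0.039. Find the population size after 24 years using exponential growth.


r*t = 0.039 * 24 = 0.936
exp(0.936) = 2.54976
N = 885 * 2.54976 = 2256.54 ≈ 2257

2257


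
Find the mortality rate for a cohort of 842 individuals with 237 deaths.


Mortality rate = 237 / 842 = 0.281473 ≈ 0.2815

0.2815


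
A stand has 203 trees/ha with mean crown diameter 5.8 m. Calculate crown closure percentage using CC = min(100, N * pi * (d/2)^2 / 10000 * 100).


(d/2)^2 = (5.8/2)^2 = 2.9^2 = 8.41
Crown area = 3.141593 * 8.41 = 26.4208 m^2
N * area / 10000 * 100 = 203 * 26.4208 / 10000 * 100 = 53.6342
CC = min(100, 53.6342) = 53.6342 ≈ 53.6%

53.6%


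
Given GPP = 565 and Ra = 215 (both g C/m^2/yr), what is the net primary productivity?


NPP = GPP - Ra = 565 - 215 = 350 g C/m^2/yr

350 g C/m^2/yr


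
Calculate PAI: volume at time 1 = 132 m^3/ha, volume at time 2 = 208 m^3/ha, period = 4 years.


PAI = (V2 - V1) / period = (208 - 132) / 4 = 76 / 4 = 19.00 m^3/ha/yr

19.00 m^3/ha/yr


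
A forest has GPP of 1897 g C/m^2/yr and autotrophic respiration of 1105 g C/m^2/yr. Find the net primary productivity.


NPP = GPP - Ra = 1897 - 1105 = 792 g C/m^2/yr

792 g C/m^2/yr


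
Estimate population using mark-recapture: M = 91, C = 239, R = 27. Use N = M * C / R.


N = M * C / R = 91 * 239 / 27 = 21749 / 27 = 805.52 ≈ 806

806 individuals


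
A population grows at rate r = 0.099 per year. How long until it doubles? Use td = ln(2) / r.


td = ln(2) / 0.099 = 0.693147 / 0.099 = 7.00148 ≈ 7.0 years

7.0 years


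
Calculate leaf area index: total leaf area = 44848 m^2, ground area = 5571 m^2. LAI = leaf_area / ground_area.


LAI = 44848 / 5571 = 8.0503 ≈ 8.05

8.05


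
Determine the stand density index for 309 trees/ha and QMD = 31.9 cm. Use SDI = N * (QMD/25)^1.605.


QMD/25 = 31.9/25 = 1.276
(1.276)^1.605 = exp(1.605 * ln(1.276)) = exp(1.605 * 0.243730) = exp(0.391187) = 1.47874
SDI = 309 * 1.47874 = 456.931 ≈ 457

457


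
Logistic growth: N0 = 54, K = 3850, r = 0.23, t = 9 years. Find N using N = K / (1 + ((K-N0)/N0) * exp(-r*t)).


(K - N0)/N0 = (3850 - 54)/54 = 3796/54 = 70.2963
r*t = 0.23 * 9 = 2.07; exp(-2.07) = 0.126186
70.2963 * 0.126186 = 8.87041
1 + 8.87041 = 9.87041
N = 3850 / 9.87041 = 390.055 ≈ 390

390


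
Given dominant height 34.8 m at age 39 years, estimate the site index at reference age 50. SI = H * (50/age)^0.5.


50/39 = 1.28205
(1.28205)^0.5 = 1.13228
SI = 34.8 * 1.13228 = 39.4033 ≈ 39.4 m

39.4 m


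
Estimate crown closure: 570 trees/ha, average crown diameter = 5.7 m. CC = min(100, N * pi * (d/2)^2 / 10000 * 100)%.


(d/2)^2 = (5.7/2)^2 = 2.85^2 = 8.1225
Crown area = 3.141593 * 8.1225 = 25.5176 m^2
N * area / 10000 * 100 = 570 * 25.5176 / 10000 * 100 = 145.450
CC = min(100, 145.450) = 100%

100%


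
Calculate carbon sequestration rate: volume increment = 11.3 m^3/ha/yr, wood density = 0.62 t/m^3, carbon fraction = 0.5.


C = 11.3 * 0.62 * 0.5 = 3.503 ≈ 3.50 t C/ha/yr

3.50 t C/ha/yr


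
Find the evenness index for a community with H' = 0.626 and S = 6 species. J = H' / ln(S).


ln(6) = 1.79176
J = H' / ln(S) = 0.626 / 1.79176 = 0.349377 ≈ 0.3494

0.3494


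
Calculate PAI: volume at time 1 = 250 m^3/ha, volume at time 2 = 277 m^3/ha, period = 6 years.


PAI = (V2 - V1) / period = (277 - 250) / 6 = 27 / 6 = 4.50 m^3/ha/yr

4.50 m^3/ha/yr


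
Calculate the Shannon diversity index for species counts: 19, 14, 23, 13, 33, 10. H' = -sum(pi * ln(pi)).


Total N = 19 + 14 + 23 + 13 + 33 + 10 = 112
Per-species terms:
  p = 19/112 = 0.169643; ln(p) = -1.774059; p*ln(p) = 0.169643 * (-1.774059) = -0.300957
  p = 14/112 = 0.125000; ln(p) = -2.079442; p*ln(p) = 0.125000 * (-2.079442) = -0.259930
  p = 23/112 = 0.205357; ln(p) = -1.583005; p*ln(p) = 0.205357 * (-1.583005) = -0.325081
  p = 13/112 = 0.116071; ln(p) = -2.153553; p*ln(p) = 0.116071 * (-2.153553) = -0.249965
  p = 33/112 = 0.294643; ln(p) = -1.221991; p*ln(p) = 0.294643 * (-1.221991) = -0.360051
  p = 10/112 = 0.089286; ln(p) = -2.415911; p*ln(p) = 0.089286 * (-2.415911) = -0.215707
sum(p*ln(p)) = (-0.300957) + (-0.259930) + (-0.325081) + (-0.249965) + (-0.360051) + (-0.215707) = -1.711691
H' = -(-1.711691) = 1.711691 ≈ 1.7117

1.7117


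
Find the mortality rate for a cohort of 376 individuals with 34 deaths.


Mortality rate = 34 / 376 = 0.090426 ≈ 0.0904

0.0904


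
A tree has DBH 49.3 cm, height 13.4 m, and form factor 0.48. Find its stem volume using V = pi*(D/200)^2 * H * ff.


(D/200)^2 = (49.3/200)^2 = 0.2465^2 = 0.06076225
BA = 3.141593 * 0.06076225 = 0.190890 m^2
V = 0.190890 * 13.4 * 0.48 = 1.22780 ≈ 1.228 m^3

1.228 m^3


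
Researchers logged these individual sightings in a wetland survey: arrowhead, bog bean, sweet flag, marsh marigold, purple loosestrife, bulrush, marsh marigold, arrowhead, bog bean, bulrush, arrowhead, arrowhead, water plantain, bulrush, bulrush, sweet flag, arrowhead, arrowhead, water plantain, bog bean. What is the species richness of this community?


Total individuals logged = 20
Distinct species (count of individuals): arrowhead (6), bog bean (3), sweet flag (2), marsh marigold (2), purple loosestrife (1), bulrush (4), water plantain (2)
Species richness = number of distinct species = 7

7


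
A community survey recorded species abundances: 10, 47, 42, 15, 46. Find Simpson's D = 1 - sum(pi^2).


Total N = 10 + 47 + 42 + 15 + 46 = 160
Per-species terms:
  p = 10/160 = 0.062500; p^2 = 0.062500^2 = 0.003906
  p = 47/160 = 0.293750; p^2 = 0.293750^2 = 0.086289
  p = 42/160 = 0.262500; p^2 = 0.262500^2 = 0.068906
  p = 15/160 = 0.093750; p^2 = 0.093750^2 = 0.008789
  p = 46/160 = 0.287500; p^2 = 0.287500^2 = 0.082656
sum(p^2) = 0.003906 + 0.086289 + 0.068906 + 0.008789 + 0.082656 = 0.250546
D = 1 - 0.250546 = 0.749454 ≈ 0.7495

0.7495


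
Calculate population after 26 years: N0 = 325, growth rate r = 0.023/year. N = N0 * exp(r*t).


r*t = 0.023 * 26 = 0.598
exp(0.598) = 1.81848
N = 325 * 1.81848 = 591.006 ≈ 591

591


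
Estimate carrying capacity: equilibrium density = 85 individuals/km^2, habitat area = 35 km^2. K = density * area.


K = 85 * 35 = 2975 individuals

2975 individuals


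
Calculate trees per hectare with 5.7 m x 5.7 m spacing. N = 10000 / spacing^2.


N = 10000 / 5.7^2 = 10000 / 32.49 = 307.787 ≈ 308 trees/ha

308 trees/ha


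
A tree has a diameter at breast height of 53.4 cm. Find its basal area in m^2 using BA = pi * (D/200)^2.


D/200 = 53.4/200 = 0.267 m
(D/200)^2 = 0.267^2 = 0.071289
BA = 3.141593 * 0.071289 = 0.223961 ≈ 0.2240 m^2

0.2240 m^2


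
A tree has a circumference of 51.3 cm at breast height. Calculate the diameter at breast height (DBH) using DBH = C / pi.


DBH = C / pi = 51.3 / 3.141593 = 16.3293 ≈ 16.33 cm

16.33 cm


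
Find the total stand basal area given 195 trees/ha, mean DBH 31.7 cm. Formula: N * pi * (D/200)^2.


(D/200)^2 = (31.7/200)^2 = 0.1585^2 = 0.02512225
Individual BA = 3.141593 * 0.02512225 = 0.0789239 m^2
Stand BA = 195 * 0.0789239 = 15.3902 ≈ 15.39 m^2/ha

15.39 m^2/ha


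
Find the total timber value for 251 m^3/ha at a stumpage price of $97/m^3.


Value = 251 * 97 = $24347/ha

$24347/ha


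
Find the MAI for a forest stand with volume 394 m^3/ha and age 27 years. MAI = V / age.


MAI = 394 / 27 = 14.5926 ≈ 14.59 m^3/ha/yr

14.59 m^3/ha/yr


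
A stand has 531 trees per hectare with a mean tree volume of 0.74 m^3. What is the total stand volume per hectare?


V_stand = 531 * 0.74 = 392.94 ≈ 392.9 m^3/ha

392.9 m^3/ha


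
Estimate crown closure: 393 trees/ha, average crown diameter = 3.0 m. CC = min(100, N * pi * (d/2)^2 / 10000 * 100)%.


(d/2)^2 = (3.0/2)^2 = 1.5^2 = 2.25
Crown area = 3.141593 * 2.25 = 7.06858 m^2
N * area / 10000 * 100 = 393 * 7.06858 / 10000 * 100 = 27.7795
CC = min(100, 27.7795) = 27.7795 ≈ 27.8%

27.8%


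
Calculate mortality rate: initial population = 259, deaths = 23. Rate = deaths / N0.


Mortality rate = 23 / 259 = 0.088803 ≈ 0.0888

0.0888


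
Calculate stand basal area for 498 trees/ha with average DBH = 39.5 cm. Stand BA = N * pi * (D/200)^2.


(D/200)^2 = (39.5/200)^2 = 0.1975^2 = 0.03900625
Individual BA = 3.141593 * 0.03900625 = 0.122542 m^2
Stand BA = 498 * 0.122542 = 61.0259 ≈ 61.03 m^2/ha

61.03 m^2/ha


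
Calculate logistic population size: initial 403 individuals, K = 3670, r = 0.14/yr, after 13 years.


(K - N0)/N0 = (3670 - 403)/403 = 3267/403 = 8.10670
r*t = 0.14 * 13 = 1.82; exp(-1.82) = 0.162026
8.10670 * 0.162026 = 1.31350
1 + 1.31350 = 2.31350
N = 3670 / 2.31350 = 1586.34 ≈ 1586

1586


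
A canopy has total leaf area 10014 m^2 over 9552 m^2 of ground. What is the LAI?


LAI = 10014 / 9552 = 1.0484 ≈ 1.05

1.05


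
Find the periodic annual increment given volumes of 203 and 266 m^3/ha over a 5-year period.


PAI = (V2 - V1) / period = (266 - 203) / 5 = 63 / 5 = 12.60 m^3/ha/yr

12.60 m^3/ha/yr


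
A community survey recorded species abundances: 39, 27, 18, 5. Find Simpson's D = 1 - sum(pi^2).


Total N = 39 + 27 + 18 + 5 = 89
Per-species terms:
  p = 39/89 = 0.438202; p^2 = 0.438202^2 = 0.192021
  p = 27/89 = 0.303371; p^2 = 0.303371^2 = 0.092034
  p = 18/89 = 0.202247; p^2 = 0.202247^2 = 0.040904
  p = 5/89 = 0.056180; p^2 = 0.056180^2 = 0.003156
sum(p^2) = 0.192021 + 0.092034 + 0.040904 + 0.003156 = 0.328115
D = 1 - 0.328115 = 0.671885 ≈ 0.6719

0.6719


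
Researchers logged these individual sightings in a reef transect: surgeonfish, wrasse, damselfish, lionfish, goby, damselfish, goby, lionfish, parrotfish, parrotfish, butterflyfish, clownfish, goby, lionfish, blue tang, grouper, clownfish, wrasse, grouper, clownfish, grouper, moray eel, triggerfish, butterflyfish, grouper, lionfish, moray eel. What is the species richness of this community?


Total individuals logged = 27
Distinct species (count of individuals): surgeonfish (1), wrasse (2), damselfish (2), lionfish (4), goby (3), parrotfish (2), butterflyfish (2), clownfish (3), blue tang (1), grouper (4), moray eel (2), triggerfish (1)
Species richness = number of distinct species = 12

12


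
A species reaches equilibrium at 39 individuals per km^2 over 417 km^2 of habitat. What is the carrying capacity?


K = 39 * 417 = 16263 individuals

16263 individuals


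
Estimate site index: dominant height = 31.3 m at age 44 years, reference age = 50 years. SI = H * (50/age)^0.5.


50/44 = 1.13636
(1.13636)^0.5 = 1.06600
SI = 31.3 * 1.06600 = 33.3658 ≈ 33.4 m

33.4 m


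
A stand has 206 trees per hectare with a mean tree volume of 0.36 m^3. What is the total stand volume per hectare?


V_stand = 206 * 0.36 = 74.16 ≈ 74.2 m^3/ha

74.2 m^3/ha


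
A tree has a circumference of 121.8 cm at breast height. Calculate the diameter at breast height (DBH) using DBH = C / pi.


DBH = C / pi = 121.8 / 3.141593 = 38.7701 ≈ 38.77 cm

38.77 cm


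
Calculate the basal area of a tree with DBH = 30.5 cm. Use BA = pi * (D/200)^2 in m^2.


D/200 = 30.5/200 = 0.1525 m
(D/200)^2 = 0.1525^2 = 0.02325625
BA = 3.141593 * 0.02325625 = 0.0730617 ≈ 0.0731 m^2

0.0731 m^2


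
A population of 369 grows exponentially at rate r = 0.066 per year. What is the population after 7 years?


r*t = 0.066 * 7 = 0.462
exp(0.462) = 1.58725
N = 369 * 1.58725 = 585.695 ≈ 586

586


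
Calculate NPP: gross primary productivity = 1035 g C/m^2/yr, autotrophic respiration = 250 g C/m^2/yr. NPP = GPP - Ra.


NPP = GPP - Ra = 1035 - 250 = 785 g C/m^2/yr

785 g C/m^2/yr


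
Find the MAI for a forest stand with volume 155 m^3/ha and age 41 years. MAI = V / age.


MAI = 155 / 41 = 3.7805 ≈ 3.78 m^3/ha/yr

3.78 m^3/ha/yr


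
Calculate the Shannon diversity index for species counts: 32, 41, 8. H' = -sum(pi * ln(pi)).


Total N = 32 + 41 + 8 = 81
Per-species terms:
  p = 32/81 = 0.395062; ln(p) = -0.928713; p*ln(p) = 0.395062 * (-0.928713) = -0.366899
  p = 41/81 = 0.506173; ln(p) = -0.680877; p*ln(p) = 0.506173 * (-0.680877) = -0.344642
  p = 8/81 = 0.098765; ln(p) = -2.315012; p*ln(p) = 0.098765 * (-2.315012) = -0.228642
sum(p*ln(p)) = (-0.366899) + (-0.344642) + (-0.228642) = -0.940183
H' = -(-0.940183) = 0.940183 ≈ 0.9402

0.9402


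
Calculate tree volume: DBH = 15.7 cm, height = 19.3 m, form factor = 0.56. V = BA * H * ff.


(D/200)^2 = (15.7/200)^2 = 0.0785^2 = 0.00616225
BA = 3.141593 * 0.00616225 = 0.0193593 m^2
V = 0.0193593 * 19.3 * 0.56 = 0.209235 ≈ 0.209 m^3

0.209 m^3


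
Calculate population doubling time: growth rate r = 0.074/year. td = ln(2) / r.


td = ln(2) / 0.074 = 0.693147 / 0.074 = 9.36685 ≈ 9.4 years

9.4 years


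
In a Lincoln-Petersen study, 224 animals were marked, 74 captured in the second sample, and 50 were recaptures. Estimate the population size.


N = M * C / R = 224 * 74 / 50 = 16576 / 50 = 331.52 ≈ 332

332 individuals


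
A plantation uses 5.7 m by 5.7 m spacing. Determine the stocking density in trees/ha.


N = 10000 / 5.7^2 = 10000 / 32.49 = 307.787 ≈ 308 trees/ha

308 trees/ha


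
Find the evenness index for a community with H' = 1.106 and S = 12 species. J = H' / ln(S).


ln(12) = 2.48491
J = H' / ln(S) = 1.106 / 2.48491 = 0.445087 ≈ 0.4451

0.4451


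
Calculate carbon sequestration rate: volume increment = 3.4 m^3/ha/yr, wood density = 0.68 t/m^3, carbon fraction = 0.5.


C = 3.4 * 0.68 * 0.5 = 1.156 ≈ 1.16 t C/ha/yr

1.16 t C/ha/yr


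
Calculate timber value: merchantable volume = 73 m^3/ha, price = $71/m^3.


Value = 73 * 71 = $5183/ha

$5183/ha


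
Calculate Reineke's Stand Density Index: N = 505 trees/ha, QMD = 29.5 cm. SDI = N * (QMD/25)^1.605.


QMD/25 = 29.5/25 = 1.18
(1.18)^1.605 = exp(1.605 * ln(1.18)) = exp(1.605 * 0.165514) = exp(0.265650) = 1.30428
SDI = 505 * 1.30428 = 658.661 ≈ 659

659


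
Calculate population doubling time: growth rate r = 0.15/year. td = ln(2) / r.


td = ln(2) / 0.15 = 0.693147 / 0.15 = 4.62098 ≈ 4.6 years

4.6 years


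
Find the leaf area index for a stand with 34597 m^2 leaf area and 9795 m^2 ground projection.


LAI = 34597 / 9795 = 3.5321 ≈ 3.53

3.53


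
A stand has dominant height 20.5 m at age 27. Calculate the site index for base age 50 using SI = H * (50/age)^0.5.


50/27 = 1.85185
(1.85185)^0.5 = 1.36083
SI = 20.5 * 1.36083 = 27.8970 ≈ 27.9 m

27.9 m


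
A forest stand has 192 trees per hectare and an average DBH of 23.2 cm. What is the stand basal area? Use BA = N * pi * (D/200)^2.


(D/200)^2 = (23.2/200)^2 = 0.116^2 = 0.013456
Individual BA = 3.141593 * 0.013456 = 0.0422733 m^2
Stand BA = 192 * 0.0422733 = 8.11647 ≈ 8.12 m^2/ha

8.12 m^2/ha


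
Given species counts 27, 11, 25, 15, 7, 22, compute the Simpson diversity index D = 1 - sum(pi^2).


Total N = 27 + 11 + 25 + 15 + 7 + 22 = 107
Per-species terms:
  p = 27/107 = 0.252336; p^2 = 0.252336^2 = 0.063673
  p = 11/107 = 0.102804; p^2 = 0.102804^2 = 0.010569
  p = 25/107 = 0.233645; p^2 = 0.233645^2 = 0.054590
  p = 15/107 = 0.140187; p^2 = 0.140187^2 = 0.019652
  p = 7/107 = 0.065421; p^2 = 0.065421^2 = 0.004280
  p = 22/107 = 0.205607; p^2 = 0.205607^2 = 0.042274
sum(p^2) = 0.063673 + 0.010569 + 0.054590 + 0.019652 + 0.004280 + 0.042274 = 0.195038
D = 1 - 0.195038 = 0.804962 ≈ 0.8050

0.8050


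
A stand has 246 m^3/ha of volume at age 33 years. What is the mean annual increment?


MAI = 246 / 33 = 7.4545 ≈ 7.45 m^3/ha/yr

7.45 m^3/ha/yr


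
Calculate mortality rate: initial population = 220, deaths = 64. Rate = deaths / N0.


Mortality rate = 64 / 220 = 0.290909 ≈ 0.2909

0.2909


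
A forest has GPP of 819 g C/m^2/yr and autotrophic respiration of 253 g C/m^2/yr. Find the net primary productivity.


NPP = GPP - Ra = 819 - 253 = 566 g C/m^2/yr

566 g C/m^2/yr


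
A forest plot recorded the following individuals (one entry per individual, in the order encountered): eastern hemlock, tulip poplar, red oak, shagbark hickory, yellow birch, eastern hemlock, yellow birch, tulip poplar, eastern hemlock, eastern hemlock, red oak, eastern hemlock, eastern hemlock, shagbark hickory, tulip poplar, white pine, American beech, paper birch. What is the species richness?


Total individuals logged = 18
Distinct species (count of individuals): eastern hemlock (6), tulip poplar (3), red oak (2), shagbark hickory (2), yellow birch (2), white pine (1), American beech (1), paper birch (1)
Species richness = number of distinct species = 8

8


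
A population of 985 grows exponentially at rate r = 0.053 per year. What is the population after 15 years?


r*t = 0.053 * 15 = 0.795
exp(0.795) = 2.21444
N = 985 * 2.21444 = 2181.22 ≈ 2181

2181


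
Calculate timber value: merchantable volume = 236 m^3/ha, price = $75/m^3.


Value = 236 * 75 = $17700/ha

$17700/ha


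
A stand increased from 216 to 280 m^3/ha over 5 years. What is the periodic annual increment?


PAI = (V2 - V1) / period = (280 - 216) / 5 = 64 / 5 = 12.80 m^3/ha/yr

12.80 m^3/ha/yr


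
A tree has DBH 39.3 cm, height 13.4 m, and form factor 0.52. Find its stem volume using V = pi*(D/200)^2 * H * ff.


(D/200)^2 = (39.3/200)^2 = 0.1965^2 = 0.03861225
BA = 3.141593 * 0.03861225 = 0.121304 m^2
V = 0.121304 * 13.4 * 0.52 = 0.845246 ≈ 0.845 m^3

0.845 m^3


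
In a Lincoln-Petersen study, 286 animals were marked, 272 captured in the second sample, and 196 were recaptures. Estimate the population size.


N = M * C / R = 286 * 272 / 196 = 77792 / 196 = 396.90 ≈ 397

397 individuals


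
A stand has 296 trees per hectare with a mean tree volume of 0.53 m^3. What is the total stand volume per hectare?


V_stand = 296 * 0.53 = 156.88 ≈ 156.9 m^3/ha

156.9 m^3/ha


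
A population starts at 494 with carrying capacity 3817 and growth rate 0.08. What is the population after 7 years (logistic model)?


(K - N0)/N0 = (3817 - 494)/494 = 3323/494 = 6.72672
r*t = 0.08 * 7 = 0.56; exp(-0.56) = 0.571209
6.72672 * 0.571209 = 3.84236
1 + 3.84236 = 4.84236
N = 3817 / 4.84236 = 788.252 ≈ 788

788


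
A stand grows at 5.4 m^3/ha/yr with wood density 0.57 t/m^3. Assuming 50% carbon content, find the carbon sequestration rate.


C = 5.4 * 0.57 * 0.5 = 1.539 ≈ 1.54 t C/ha/yr

1.54 t C/ha/yr


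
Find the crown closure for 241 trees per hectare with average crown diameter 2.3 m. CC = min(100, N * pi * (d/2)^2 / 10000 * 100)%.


(d/2)^2 = (2.3/2)^2 = 1.15^2 = 1.3225
Crown area = 3.141593 * 1.3225 = 4.15476 m^2
N * area / 10000 * 100 = 241 * 4.15476 / 10000 * 100 = 10.0130
CC = min(100, 10.0130) = 10.0130 ≈ 10.0%

10.0%


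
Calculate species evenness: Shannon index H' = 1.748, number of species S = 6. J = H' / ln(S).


ln(6) = 1.79176
J = H' / ln(S) = 1.748 / 1.79176 = 0.975577 ≈ 0.9756

0.9756


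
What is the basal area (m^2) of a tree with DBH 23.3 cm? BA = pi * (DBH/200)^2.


D/200 = 23.3/200 = 0.1165 m
(D/200)^2 = 0.1165^2 = 0.01357225
BA = 3.141593 * 0.01357225 = 0.0426385 ≈ 0.0426 m^2

0.0426 m^2


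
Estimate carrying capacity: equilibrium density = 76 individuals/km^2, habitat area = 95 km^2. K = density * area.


K = 76 * 95 = 7220 individuals

7220 individuals


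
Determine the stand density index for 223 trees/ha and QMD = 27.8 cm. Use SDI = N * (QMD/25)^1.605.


QMD/25 = 27.8/25 = 1.112
(1.112)^1.605 = exp(1.605 * ln(1.112)) = exp(1.605 * 0.106160) = exp(0.170387) = 1.18576
SDI = 223 * 1.18576 = 264.424 ≈ 264

264


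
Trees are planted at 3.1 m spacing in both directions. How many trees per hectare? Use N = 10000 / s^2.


N = 10000 / 3.1^2 = 10000 / 9.61 = 1040.58 ≈ 1041 trees/ha

1041 trees/ha


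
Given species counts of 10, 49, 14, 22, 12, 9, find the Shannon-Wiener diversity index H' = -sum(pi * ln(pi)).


Total N = 10 + 49 + 14 + 22 + 12 + 9 = 116
Per-species terms:
  p = 10/116 = 0.086207; ln(p) = -2.451004; p*ln(p) = 0.086207 * (-2.451004) = -0.211294
  p = 49/116 = 0.422414; ln(p) = -0.861769; p*ln(p) = 0.422414 * (-0.861769) = -0.364023
  p = 14/116 = 0.120690; ln(p) = -2.114530; p*ln(p) = 0.120690 * (-2.114530) = -0.255203
  p = 22/116 = 0.189655; ln(p) = -1.662549; p*ln(p) = 0.189655 * (-1.662549) = -0.315311
  p = 12/116 = 0.103448; ln(p) = -2.268686; p*ln(p) = 0.103448 * (-2.268686) = -0.234691
  p = 9/116 = 0.077586; ln(p) = -2.556368; p*ln(p) = 0.077586 * (-2.556368) = -0.198338
sum(p*ln(p)) = (-0.211294) + (-0.364023) + (-0.255203) + (-0.315311) + (-0.234691) + (-0.198338) = -1.578860
H' = -(-1.578860) = 1.578860 ≈ 1.5789

1.5789


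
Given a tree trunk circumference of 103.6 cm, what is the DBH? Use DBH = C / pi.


DBH = C / pi = 103.6 / 3.141593 = 32.9769 ≈ 32.98 cm

32.98 cm


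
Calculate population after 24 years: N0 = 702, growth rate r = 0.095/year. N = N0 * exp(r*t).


r*t = 0.095 * 24 = 2.28
exp(2.28) = 9.77668
N = 702 * 9.77668 = 6863.23 ≈ 6863

6863


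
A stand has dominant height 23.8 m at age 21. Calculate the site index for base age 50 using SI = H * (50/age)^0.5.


50/21 = 2.38095
(2.38095)^0.5 = 1.54303
SI = 23.8 * 1.54303 = 36.7241 ≈ 36.7 m

36.7 m


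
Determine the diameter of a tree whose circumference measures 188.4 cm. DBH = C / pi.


DBH = C / pi = 188.4 / 3.141593 = 59.9696 ≈ 59.97 cm

59.97 cm


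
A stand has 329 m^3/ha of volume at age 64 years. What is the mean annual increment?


MAI = 329 / 64 = 5.1406 ≈ 5.14 m^3/ha/yr

5.14 m^3/ha/yr


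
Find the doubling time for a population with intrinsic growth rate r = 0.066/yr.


td = ln(2) / 0.066 = 0.693147 / 0.066 = 10.5022 ≈ 10.5 years

10.5 years


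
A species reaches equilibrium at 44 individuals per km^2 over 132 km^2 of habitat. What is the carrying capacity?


K = 44 * 132 = 5808 individuals

5808 individuals


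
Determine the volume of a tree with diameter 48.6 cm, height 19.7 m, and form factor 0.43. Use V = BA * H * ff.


(D/200)^2 = (48.6/200)^2 = 0.243^2 = 0.059049
BA = 3.141593 * 0.059049 = 0.185508 m^2
V = 0.185508 * 19.7 * 0.43 = 1.57144 ≈ 1.571 m^3

1.571 m^3


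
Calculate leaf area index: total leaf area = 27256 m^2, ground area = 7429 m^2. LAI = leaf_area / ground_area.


LAI = 27256 / 7429 = 3.6689 ≈ 3.67

3.67


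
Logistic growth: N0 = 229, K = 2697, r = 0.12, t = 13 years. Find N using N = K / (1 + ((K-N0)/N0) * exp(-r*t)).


(K - N0)/N0 = (2697 - 229)/229 = 2468/229 = 10.7773
r*t = 0.12 * 13 = 1.56; exp(-1.56) = 0.210136
10.7773 * 0.210136 = 2.26470
1 + 2.26470 = 3.26470
N = 2697 / 3.26470 = 826.110 ≈ 826

826


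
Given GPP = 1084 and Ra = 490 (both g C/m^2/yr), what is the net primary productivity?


NPP = GPP - Ra = 1084 - 490 = 594 g C/m^2/yr

594 g C/m^2/yr


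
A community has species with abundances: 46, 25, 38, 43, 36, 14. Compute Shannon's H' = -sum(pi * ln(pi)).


Total N = 46 + 25 + 38 + 43 + 36 + 14 = 202
Per-species terms:
  p = 46/202 = 0.227723; ln(p) = -1.479625; p*ln(p) = 0.227723 * (-1.479625) = -0.336945
  p = 25/202 = 0.123762; ln(p) = -2.089395; p*ln(p) = 0.123762 * (-2.089395) = -0.258588
  p = 38/202 = 0.188119; ln(p) = -1.670681; p*ln(p) = 0.188119 * (-1.670681) = -0.314287
  p = 43/202 = 0.212871; ln(p) = -1.547069; p*ln(p) = 0.212871 * (-1.547069) = -0.329326
  p = 36/202 = 0.178218; ln(p) = -1.724748; p*ln(p) = 0.178218 * (-1.724748) = -0.307381
  p = 14/202 = 0.069307; ln(p) = -2.669209; p*ln(p) = 0.069307 * (-2.669209) = -0.184995
sum(p*ln(p)) = (-0.336945) + (-0.258588) + (-0.314287) + (-0.329326) + (-0.307381) + (-0.184995) = -1.731522
H' = -(-1.731522) = 1.731522 ≈ 1.7315

1.7315


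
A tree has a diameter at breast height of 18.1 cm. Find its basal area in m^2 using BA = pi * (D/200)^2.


D/200 = 18.1/200 = 0.0905 m
(D/200)^2 = 0.0905^2 = 0.00819025
BA = 3.141593 * 0.00819025 = 0.0257304 ≈ 0.0257 m^2

0.0257 m^2


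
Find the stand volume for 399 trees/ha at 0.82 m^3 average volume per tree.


V_stand = 399 * 0.82 = 327.18 ≈ 327.2 m^3/ha

327.2 m^3/ha


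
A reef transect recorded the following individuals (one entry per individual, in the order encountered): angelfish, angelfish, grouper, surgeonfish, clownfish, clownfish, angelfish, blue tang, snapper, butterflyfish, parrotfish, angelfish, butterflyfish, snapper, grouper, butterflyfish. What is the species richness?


Total individuals logged = 16
Distinct species (count of individuals): angelfish (4), grouper (2), surgeonfish (1), clownfish (2), blue tang (1), snapper (2), butterflyfish (3), parrotfish (1)
Species richness = number of distinct species = 8

8


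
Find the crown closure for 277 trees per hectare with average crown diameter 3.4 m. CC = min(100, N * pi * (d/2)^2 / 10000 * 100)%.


(d/2)^2 = (3.4/2)^2 = 1.7^2 = 2.89
Crown area = 3.141593 * 2.89 = 9.07920 m^2
N * area / 10000 * 100 = 277 * 9.07920 / 10000 * 100 = 25.1494
CC = min(100, 25.1494) = 25.1494 ≈ 25.1%

25.1%


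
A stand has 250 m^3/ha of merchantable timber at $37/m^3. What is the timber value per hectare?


Value = 250 * 37 = $9250/ha

$9250/ha


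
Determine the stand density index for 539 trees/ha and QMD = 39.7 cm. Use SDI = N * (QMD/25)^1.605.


QMD/25 = 39.7/25 = 1.588
(1.588)^1.605 = exp(1.605 * ln(1.588)) = exp(1.605 * 0.462475) = exp(0.742272) = 2.10070
SDI = 539 * 2.10070 = 1132.28 ≈ 1132

1132


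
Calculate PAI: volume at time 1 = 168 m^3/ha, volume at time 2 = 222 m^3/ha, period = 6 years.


PAI = (V2 - V1) / period = (222 - 168) / 6 = 54 / 6 = 9.00 m^3/ha/yr

9.00 m^3/ha/yr


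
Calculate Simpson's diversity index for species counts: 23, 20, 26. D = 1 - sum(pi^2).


Total N = 23 + 20 + 26 = 69
Per-species terms:
  p = 23/69 = 0.333333; p^2 = 0.333333^2 = 0.111111
  p = 20/69 = 0.289855; p^2 = 0.289855^2 = 0.084016
  p = 26/69 = 0.376812; p^2 = 0.376812^2 = 0.141987
sum(p^2) = 0.111111 + 0.084016 + 0.141987 = 0.337114
D = 1 - 0.337114 = 0.662886 ≈ 0.6629

0.6629


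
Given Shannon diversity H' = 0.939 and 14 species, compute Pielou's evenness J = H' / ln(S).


ln(14) = 2.63906
J = H' / ln(S) = 0.939 / 2.63906 = 0.355809 ≈ 0.3558

0.3558


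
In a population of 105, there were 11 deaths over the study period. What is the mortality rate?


Mortality rate = 11 / 105 = 0.104762 ≈ 0.1048

0.1048


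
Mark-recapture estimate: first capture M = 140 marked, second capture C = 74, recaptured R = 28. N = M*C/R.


N = M * C / R = 140 * 74 / 28 = 10360 / 28 = 370

370 individuals


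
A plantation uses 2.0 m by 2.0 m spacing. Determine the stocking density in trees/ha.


N = 10000 / 2.0^2 = 10000 / 4 = 2500.00 ≈ 2500 trees/ha

2500 trees/ha


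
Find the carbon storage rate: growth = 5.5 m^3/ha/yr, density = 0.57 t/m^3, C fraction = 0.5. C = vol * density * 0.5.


C = 5.5 * 0.57 * 0.5 = 1.5675 ≈ 1.57 t C/ha/yr

1.57 t C/ha/yr


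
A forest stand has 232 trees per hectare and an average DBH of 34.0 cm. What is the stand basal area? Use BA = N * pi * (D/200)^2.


(D/200)^2 = (34.0/200)^2 = 0.17^2 = 0.0289
Individual BA = 3.141593 * 0.0289 = 0.0907920 m^2
Stand BA = 232 * 0.0907920 = 21.0637 ≈ 21.06 m^2/ha

21.06 m^2/ha


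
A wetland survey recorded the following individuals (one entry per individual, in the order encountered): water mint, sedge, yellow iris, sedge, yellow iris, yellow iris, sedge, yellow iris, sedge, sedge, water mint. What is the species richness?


Total individuals logged = 11
Distinct species (count of individuals): water mint (2), sedge (5), yellow iris (4)
Species richness = number of distinct species = 3

3


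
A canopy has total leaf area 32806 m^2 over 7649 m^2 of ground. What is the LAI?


LAI = 32806 / 7649 = 4.2889 ≈ 4.29

4.29


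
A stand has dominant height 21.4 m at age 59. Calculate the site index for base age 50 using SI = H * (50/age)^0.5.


50/59 = 0.847458
(0.847458)^0.5 = 0.920575
SI = 21.4 * 0.920575 = 19.7003 ≈ 19.7 m

19.7 m


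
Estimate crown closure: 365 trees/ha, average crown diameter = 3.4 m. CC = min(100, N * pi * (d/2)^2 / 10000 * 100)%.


(d/2)^2 = (3.4/2)^2 = 1.7^2 = 2.89
Crown area = 3.141593 * 2.89 = 9.07920 m^2
N * area / 10000 * 100 = 365 * 9.07920 / 10000 * 100 = 33.1391
CC = min(100, 33.1391) = 33.1391 ≈ 33.1%

33.1%


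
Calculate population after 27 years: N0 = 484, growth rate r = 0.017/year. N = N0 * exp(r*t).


r*t = 0.017 * 27 = 0.459
exp(0.459) = 1.58249
N = 484 * 1.58249 = 765.925 ≈ 766

766


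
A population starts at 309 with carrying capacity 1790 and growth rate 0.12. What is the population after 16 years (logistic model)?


(K - N0)/N0 = (1790 - 309)/309 = 1481/309 = 4.79288
r*t = 0.12 * 16 = 1.92; exp(-1.92) = 0.146607
4.79288 * 0.146607 = 0.702670
1 + 0.702670 = 1.70267
N = 1790 / 1.70267 = 1051.29 ≈ 1051

1051


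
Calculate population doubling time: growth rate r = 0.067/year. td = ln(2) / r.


td = ln(2) / 0.067 = 0.693147 / 0.067 = 10.3455 ≈ 10.3 years

10.3 years


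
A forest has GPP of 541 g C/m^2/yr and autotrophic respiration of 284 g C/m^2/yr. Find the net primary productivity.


NPP = GPP - Ra = 541 - 284 = 257 g C/m^2/yr

257 g C/m^2/yr


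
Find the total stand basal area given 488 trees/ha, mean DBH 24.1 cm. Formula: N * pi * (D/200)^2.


(D/200)^2 = (24.1/200)^2 = 0.1205^2 = 0.01452025
Individual BA = 3.141593 * 0.01452025 = 0.0456167 m^2
Stand BA = 488 * 0.0456167 = 22.2609 ≈ 22.26 m^2/ha

22.26 m^2/ha


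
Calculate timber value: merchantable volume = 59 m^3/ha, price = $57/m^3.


Value = 59 * 57 = $3363/ha

$3363/ha


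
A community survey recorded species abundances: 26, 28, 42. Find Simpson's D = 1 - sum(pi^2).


Total N = 26 + 28 + 42 = 96
Per-species terms:
  p = 26/96 = 0.270833; p^2 = 0.270833^2 = 0.073351
  p = 28/96 = 0.291667; p^2 = 0.291667^2 = 0.085070
  p = 42/96 = 0.437500; p^2 = 0.437500^2 = 0.191406
sum(p^2) = 0.073351 + 0.085070 + 0.191406 = 0.349827
D = 1 - 0.349827 = 0.650173 ≈ 0.6502

0.6502


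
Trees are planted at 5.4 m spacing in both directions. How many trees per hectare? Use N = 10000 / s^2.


N = 10000 / 5.4^2 = 10000 / 29.16 = 342.936 ≈ 343 trees/ha

343 trees/ha


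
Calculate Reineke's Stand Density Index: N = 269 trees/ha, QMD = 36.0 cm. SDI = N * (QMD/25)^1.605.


QMD/25 = 36.0/25 = 1.44
(1.44)^1.605 = exp(1.605 * ln(1.44)) = exp(1.605 * 0.364643) = exp(0.585252) = 1.79544
SDI = 269 * 1.79544 = 482.973 ≈ 483

483


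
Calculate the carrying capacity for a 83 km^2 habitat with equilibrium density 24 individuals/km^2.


K = 24 * 83 = 1992 individuals

1992 individuals


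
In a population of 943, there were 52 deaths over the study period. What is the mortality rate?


Mortality rate = 52 / 943 = 0.055143 ≈ 0.0551

0.0551


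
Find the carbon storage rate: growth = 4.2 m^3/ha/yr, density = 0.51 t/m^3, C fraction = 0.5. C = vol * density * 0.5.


C = 4.2 * 0.51 * 0.5 = 1.071 ≈ 1.07 t C/ha/yr

1.07 t C/ha/yr


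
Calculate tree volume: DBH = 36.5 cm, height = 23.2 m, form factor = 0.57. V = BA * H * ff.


(D/200)^2 = (36.5/200)^2 = 0.1825^2 = 0.03330625
BA = 3.141593 * 0.03330625 = 0.104635 m^2
V = 0.104635 * 23.2 * 0.57 = 1.38369 ≈ 1.384 m^3

1.384 m^3


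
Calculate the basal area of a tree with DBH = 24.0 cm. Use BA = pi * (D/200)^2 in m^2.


D/200 = 24.0/200 = 0.12 m
(D/200)^2 = 0.12^2 = 0.0144
BA = 3.141593 * 0.0144 = 0.0452389 ≈ 0.0452 m^2

0.0452 m^2


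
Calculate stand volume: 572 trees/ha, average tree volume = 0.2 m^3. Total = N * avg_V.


V_stand = 572 * 0.2 = 114.4 m^3/ha

114.4 m^3/ha


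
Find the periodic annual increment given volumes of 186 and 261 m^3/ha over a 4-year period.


PAI = (V2 - V1) / period = (261 - 186) / 4 = 75 / 4 = 18.75 m^3/ha/yr

18.75 m^3/ha/yr


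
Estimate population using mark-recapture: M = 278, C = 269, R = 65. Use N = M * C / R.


N = M * C / R = 278 * 269 / 65 = 74782 / 65 = 1150.49 ≈ 1150

1150 individuals


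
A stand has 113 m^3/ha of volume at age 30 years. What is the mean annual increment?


MAI = 113 / 30 = 3.7667 ≈ 3.77 m^3/ha/yr

3.77 m^3/ha/yr


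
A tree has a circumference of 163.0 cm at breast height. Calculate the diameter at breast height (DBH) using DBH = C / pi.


DBH = C / pi = 163.0 / 3.141593 = 51.8845 ≈ 51.88 cm

51.88 cm


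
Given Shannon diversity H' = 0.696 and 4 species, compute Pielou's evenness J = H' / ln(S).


ln(4) = 1.38629
J = H' / ln(S) = 0.696 / 1.38629 = 0.502059 ≈ 0.5021

0.5021


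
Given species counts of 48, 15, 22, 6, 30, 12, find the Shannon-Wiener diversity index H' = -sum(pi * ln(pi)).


Total N = 48 + 15 + 22 + 6 + 30 + 12 = 133
Per-species terms:
  p = 48/133 = 0.360902; ln(p) = -1.019149; p*ln(p) = 0.360902 * (-1.019149) = -0.367813
  p = 15/133 = 0.112782; ln(p) = -2.182299; p*ln(p) = 0.112782 * (-2.182299) = -0.246124
  p = 22/133 = 0.165414; ln(p) = -1.799304; p*ln(p) = 0.165414 * (-1.799304) = -0.297630
  p = 6/133 = 0.045113; ln(p) = -3.098585; p*ln(p) = 0.045113 * (-3.098585) = -0.139786
  p = 30/133 = 0.225564; ln(p) = -1.489151; p*ln(p) = 0.225564 * (-1.489151) = -0.335899
  p = 12/133 = 0.090226; ln(p) = -2.405438; p*ln(p) = 0.090226 * (-2.405438) = -0.217033
sum(p*ln(p)) = (-0.367813) + (-0.246124) + (-0.297630) + (-0.139786) + (-0.335899) + (-0.217033) = -1.604285
H' = -(-1.604285) = 1.604285 ≈ 1.6043

1.6043


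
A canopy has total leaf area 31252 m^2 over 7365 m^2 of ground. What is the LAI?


LAI = 31252 / 7365 = 4.2433 ≈ 4.24

4.24


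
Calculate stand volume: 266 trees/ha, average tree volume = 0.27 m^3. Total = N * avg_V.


V_stand = 266 * 0.27 = 71.82 ≈ 71.8 m^3/ha

71.8 m^3/ha


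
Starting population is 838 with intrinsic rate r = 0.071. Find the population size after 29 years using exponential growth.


r*t = 0.071 * 29 = 2.059
exp(2.059) = 7.83813
N = 838 * 7.83813 = 6568.35 ≈ 6568

6568


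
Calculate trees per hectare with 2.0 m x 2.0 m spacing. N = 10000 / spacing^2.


N = 10000 / 2.0^2 = 10000 / 4 = 2500.00 ≈ 2500 trees/ha

2500 trees/ha


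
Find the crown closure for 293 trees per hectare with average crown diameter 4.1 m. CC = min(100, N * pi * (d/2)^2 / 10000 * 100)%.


(d/2)^2 = (4.1/2)^2 = 2.05^2 = 4.2025
Crown area = 3.141593 * 4.2025 = 13.2025 m^2
N * area / 10000 * 100 = 293 * 13.2025 / 10000 * 100 = 38.6833
CC = min(100, 38.6833) = 38.6833 ≈ 38.7%

38.7%


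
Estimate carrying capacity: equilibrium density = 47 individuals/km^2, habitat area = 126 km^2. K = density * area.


K = 47 * 126 = 5922 individuals

5922 individuals


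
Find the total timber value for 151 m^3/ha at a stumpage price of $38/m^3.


Value = 151 * 38 = $5738/ha

$5738/ha


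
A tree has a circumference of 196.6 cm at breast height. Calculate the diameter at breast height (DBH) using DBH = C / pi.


DBH = C / pi = 196.6 / 3.141593 = 62.5797 ≈ 62.58 cm

62.58 cm


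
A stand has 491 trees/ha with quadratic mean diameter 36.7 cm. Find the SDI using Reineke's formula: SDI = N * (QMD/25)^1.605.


QMD/25 = 36.7/25 = 1.468
(1.468)^1.605 = exp(1.605 * ln(1.468)) = exp(1.605 * 0.383901) = exp(0.616161) = 1.85181
SDI = 491 * 1.85181 = 909.239 ≈ 909

909


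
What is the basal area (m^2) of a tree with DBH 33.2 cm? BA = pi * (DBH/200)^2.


D/200 = 33.2/200 = 0.166 m
(D/200)^2 = 0.166^2 = 0.027556
BA = 3.141593 * 0.027556 = 0.0865697 ≈ 0.0866 m^2

0.0866 m^2


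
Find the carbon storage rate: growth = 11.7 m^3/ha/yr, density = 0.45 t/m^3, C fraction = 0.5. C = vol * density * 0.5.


C = 11.7 * 0.45 * 0.5 = 2.6325 ≈ 2.63 t C/ha/yr

2.63 t C/ha/yr
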